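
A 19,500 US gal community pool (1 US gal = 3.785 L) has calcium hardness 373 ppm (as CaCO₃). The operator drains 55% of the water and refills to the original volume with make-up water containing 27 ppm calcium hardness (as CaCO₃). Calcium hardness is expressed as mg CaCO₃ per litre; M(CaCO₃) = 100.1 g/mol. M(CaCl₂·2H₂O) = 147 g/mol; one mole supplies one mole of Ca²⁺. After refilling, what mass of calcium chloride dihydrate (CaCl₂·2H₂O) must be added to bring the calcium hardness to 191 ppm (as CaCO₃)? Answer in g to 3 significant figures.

900 g

Volume: 19,500 US gal × 3.785 L/gal = 73,808 L.
After draining 55% and refilling: 373 × 0.45 + 27 × 0.55 = 182.7 ppm.
Deficit to target: 191 − 182.7 = 8.3 mg/L.
As CaCO₃: 8.3 mg/L × 73,808 L = 612.6 g; ÷ 100.1 = 6.12 mol Ca²⁺.
Mass: 6.12 × 147 = 899.6 g.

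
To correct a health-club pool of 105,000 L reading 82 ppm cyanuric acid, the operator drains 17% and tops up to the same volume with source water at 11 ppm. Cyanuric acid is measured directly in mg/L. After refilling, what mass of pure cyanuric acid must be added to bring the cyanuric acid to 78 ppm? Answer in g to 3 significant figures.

After draining 17% and refilling: 82 × 0.83 + 11 × 0.17 = 69.93 ppm.
Deficit to target: 78 − 69.93 = 8.07 mg/L.
Mass: 8.07 mg/L × 105,000 L = 847.3 g cyanuric acid.

847 g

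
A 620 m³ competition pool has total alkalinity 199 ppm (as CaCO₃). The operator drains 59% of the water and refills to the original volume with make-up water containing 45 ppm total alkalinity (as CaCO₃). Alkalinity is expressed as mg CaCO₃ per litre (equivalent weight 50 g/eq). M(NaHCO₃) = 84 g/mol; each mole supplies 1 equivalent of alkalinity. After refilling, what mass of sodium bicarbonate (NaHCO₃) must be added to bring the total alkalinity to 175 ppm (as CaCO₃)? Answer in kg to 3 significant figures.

Volume: 620 m³ = 620,000 L.
After draining 59% and refilling: 199 × 0.41 + 45 × 0.59 = 108.14 ppm.
Deficit to target: 175 − 108.14 = 66.86 mg/L.
As CaCO₃: 66.86 mg/L × 620,000 L = 41,450 g; ÷ 50 g/eq ÷ 1 = 829.1 mol NaHCO₃.
Mass: 829.1 × 84 = 69,640 g.

69.6 kg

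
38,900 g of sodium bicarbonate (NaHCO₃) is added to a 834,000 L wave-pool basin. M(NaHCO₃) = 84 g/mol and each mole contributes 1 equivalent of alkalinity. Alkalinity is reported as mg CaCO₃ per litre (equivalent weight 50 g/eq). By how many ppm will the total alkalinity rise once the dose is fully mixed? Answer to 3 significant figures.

Moles of NaHCO₃: 38,900 g ÷ 84 g/mol = 463.1 mol → 463.1 eq of alkalinity.
As CaCO₃: 463.1 eq × 50 g/eq = 23,150 g.
Rise: 23,150 g / 834,000 L × 1000 = 27.76 mg/L.

27.8 ppm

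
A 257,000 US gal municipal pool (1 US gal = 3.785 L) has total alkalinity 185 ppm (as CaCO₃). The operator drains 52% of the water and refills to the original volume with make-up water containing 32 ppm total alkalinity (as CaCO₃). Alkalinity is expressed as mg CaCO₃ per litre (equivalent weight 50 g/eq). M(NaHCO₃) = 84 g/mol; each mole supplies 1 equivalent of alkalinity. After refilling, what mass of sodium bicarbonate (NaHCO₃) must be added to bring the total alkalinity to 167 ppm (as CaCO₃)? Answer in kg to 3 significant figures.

101 kg

Volume: 257,000 US gal × 3.785 L/gal = 972,745 L.
After draining 52% and refilling: 185 × 0.48 + 32 × 0.52 = 105.44 ppm.
Deficit to target: 167 − 105.44 = 61.56 mg/L.
As CaCO₃: 61.56 mg/L × 972,745 L = 59,880 g; ÷ 50 g/eq ÷ 1 = 1198 mol NaHCO₃.
Mass: 1198 × 84 = 100,600 g.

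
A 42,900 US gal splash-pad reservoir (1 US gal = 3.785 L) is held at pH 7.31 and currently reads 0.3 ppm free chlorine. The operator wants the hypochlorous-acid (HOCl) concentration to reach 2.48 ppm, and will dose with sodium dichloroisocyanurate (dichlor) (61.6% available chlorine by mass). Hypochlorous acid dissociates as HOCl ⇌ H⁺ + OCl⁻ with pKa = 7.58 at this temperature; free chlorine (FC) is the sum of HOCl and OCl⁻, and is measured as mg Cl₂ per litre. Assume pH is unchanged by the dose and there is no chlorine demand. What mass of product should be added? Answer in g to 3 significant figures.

926 g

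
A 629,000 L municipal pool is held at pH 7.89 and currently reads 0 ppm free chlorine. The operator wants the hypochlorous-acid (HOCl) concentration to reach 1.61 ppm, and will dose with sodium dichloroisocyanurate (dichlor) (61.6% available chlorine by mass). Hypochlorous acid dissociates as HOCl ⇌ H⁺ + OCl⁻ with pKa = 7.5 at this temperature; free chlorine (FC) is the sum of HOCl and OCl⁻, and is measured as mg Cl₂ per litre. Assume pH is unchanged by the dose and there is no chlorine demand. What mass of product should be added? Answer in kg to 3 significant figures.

[OCl⁻]/[HOCl] = 10^(pH − pKa) = 10^(7.89 − 7.5) = 2.455; fraction as HOCl = 1/(1 + 2.455) = 0.2895.
Free chlorine required for 1.61 ppm HOCl: 1.61 / 0.2895 = 5.562 ppm.
FC to add: 5.562 − 0 = 5.562 mg/L as Cl₂.
Cl₂ equivalent: 5.562 mg/L × 629,000 L = 3499 g.
Product at 61.6% available Cl: 3499 / 0.616 = 5679 g.

5.68 kg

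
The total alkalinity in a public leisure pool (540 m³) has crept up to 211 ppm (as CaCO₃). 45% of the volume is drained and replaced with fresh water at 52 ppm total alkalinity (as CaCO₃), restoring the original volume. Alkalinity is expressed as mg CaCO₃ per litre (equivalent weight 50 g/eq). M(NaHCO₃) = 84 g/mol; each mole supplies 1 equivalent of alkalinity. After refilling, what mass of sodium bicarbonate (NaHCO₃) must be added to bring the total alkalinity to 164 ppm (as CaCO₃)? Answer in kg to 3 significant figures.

22.3 kg

Volume: 540 m³ = 540,000 L.
After draining 45% and refilling: 211 × 0.55 + 52 × 0.45 = 139.45 ppm.
Deficit to target: 164 − 139.45 = 24.55 mg/L.
As CaCO₃: 24.55 mg/L × 540,000 L = 13,260 g; ÷ 50 g/eq ÷ 1 = 265.1 mol NaHCO₃.
Mass: 265.1 × 84 = 22,270 g.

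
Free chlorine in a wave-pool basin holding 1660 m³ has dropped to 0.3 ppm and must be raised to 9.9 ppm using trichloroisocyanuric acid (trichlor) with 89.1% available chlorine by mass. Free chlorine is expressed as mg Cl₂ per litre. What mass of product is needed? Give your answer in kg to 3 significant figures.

17.9 kg

Volume: 1660 m³ = 1,660,000 L.
Chlorine deficit: 9.9 − 0.3 = 9.6 ppm = 9.6 mg/L as Cl₂.
Cl₂ equivalent needed: 9.6 mg/L × 1,660,000 L = 15,940,000 mg = 15,940 g.
Product at 89.1% available chlorine: 15,940 / 0.891 = 17,890 g.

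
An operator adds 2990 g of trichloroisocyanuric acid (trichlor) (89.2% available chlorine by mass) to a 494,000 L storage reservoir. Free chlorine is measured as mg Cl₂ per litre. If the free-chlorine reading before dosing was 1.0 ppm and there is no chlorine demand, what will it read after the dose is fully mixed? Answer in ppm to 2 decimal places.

Available chlorine delivered: 2990 g × 0.892 = 2667 g as Cl₂.
Concentration rise: 2667 g / 494,000 L = 5.399 mg/L = 5.40 ppm.
Final FC: 1.0 + 5.40 = 6.40 ppm.

6.40 ppm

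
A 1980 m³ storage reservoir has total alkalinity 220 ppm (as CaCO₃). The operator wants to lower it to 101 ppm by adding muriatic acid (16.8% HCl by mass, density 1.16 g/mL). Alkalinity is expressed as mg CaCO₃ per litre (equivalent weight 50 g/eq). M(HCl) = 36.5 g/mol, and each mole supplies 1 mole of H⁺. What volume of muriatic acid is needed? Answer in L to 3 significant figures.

Volume: 1980 m³ = 1,980,000 L.
Alkalinity to neutralize: (220 − 101) = 119 mg/L as CaCO₃ × 1,980,000 L = 235,600 g as CaCO₃.
Equivalents of H⁺ required: 235,600 ÷ 50 g/eq = 4712 eq = 4712 mol HCl.
Mass of HCl: 4712 × 36.5 = 172,000 g.
Mass of 16.8% solution: 172,000 / 0.168 = 1,024,000 g.
Volume: 1,024,000 g ÷ 1.16 g/mL = 882,600 mL.

883 L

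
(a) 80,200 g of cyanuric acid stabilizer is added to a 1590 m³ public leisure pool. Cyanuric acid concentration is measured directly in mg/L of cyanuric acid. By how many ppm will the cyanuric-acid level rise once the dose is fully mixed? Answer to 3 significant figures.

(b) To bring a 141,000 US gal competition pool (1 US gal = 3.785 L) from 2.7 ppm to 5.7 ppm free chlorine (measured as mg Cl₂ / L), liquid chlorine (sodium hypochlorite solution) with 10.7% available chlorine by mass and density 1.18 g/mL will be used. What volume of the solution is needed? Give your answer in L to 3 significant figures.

(a) Volume: 1590 m³ = 1,590,000 L.
(a) Rise: 80,200 g / 1,590,000 L × 1000 = 50.44 mg/L.

(b) Volume: 141,000 US gal × 3.785 L/gal = 533,685 L.
(b) Chlorine deficit: 5.7 − 2.7 = 3 ppm = 3 mg/L as Cl₂.
(b) Cl₂ equivalent needed: 3 mg/L × 533,685 L = 1,601,000 mg = 1601 g.
(b) Product at 10.7% available chlorine: 1601 / 0.107 = 14,960 g.
(b) Volume at density 1.18 g/mL: 14,960 g ÷ 1.18 g/mL = 12,680 mL.

(a) 50.4 ppm; (b) 12.7 L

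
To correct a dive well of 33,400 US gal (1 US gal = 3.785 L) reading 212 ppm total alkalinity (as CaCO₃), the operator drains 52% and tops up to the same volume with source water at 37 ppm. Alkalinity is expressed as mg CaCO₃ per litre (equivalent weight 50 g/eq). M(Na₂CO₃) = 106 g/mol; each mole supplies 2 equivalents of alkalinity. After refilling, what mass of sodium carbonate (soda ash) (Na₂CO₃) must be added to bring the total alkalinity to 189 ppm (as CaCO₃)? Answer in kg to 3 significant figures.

Volume: 33,400 US gal × 3.785 L/gal = 126,419 L.
After draining 52% and refilling: 212 × 0.48 + 37 × 0.52 = 121 ppm.
Deficit to target: 189 − 121 = 68 mg/L.
As CaCO₃: 68 mg/L × 126,419 L = 8596 g; ÷ 50 g/eq ÷ 2 = 85.96 mol Na₂CO₃.
Mass: 85.96 × 106 = 9112 g.

9.11 kg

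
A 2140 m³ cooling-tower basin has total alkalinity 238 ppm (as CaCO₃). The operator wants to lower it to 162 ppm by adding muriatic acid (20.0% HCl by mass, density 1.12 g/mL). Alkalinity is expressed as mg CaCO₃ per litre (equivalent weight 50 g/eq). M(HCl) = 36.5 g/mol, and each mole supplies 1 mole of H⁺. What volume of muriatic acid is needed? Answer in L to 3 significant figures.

530 L

Volume: 2140 m³ = 2,140,000 L.
Alkalinity to neutralize: (238 − 162) = 76 mg/L as CaCO₃ × 2,140,000 L = 162,600 g as CaCO₃.
Equivalents of H⁺ required: 162,600 ÷ 50 g/eq = 3253 eq = 3253 mol HCl.
Mass of HCl: 3253 × 36.5 = 118,700 g.
Mass of 20.0% solution: 118,700 / 0.2 = 593,600 g.
Volume: 593,600 g ÷ 1.12 g/mL = 530,000 mL.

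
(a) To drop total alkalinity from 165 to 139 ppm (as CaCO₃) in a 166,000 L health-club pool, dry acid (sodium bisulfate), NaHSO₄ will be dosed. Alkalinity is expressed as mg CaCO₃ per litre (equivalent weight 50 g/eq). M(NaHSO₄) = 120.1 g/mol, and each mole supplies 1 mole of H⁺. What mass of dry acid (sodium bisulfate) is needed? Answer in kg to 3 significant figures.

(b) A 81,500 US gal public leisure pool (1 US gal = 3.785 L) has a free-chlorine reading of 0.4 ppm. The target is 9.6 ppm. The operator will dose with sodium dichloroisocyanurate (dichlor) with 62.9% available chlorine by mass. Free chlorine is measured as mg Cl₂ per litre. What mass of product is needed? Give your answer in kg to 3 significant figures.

(a) 10.4 kg; (b) 4.51 kg

(a) Alkalinity to neutralize: (165 − 139) = 26 mg/L as CaCO₃ × 166,000 L = 4316 g as CaCO₃.
(a) Equivalents of H⁺ required: 4316 ÷ 50 g/eq = 86.32 eq = 86.32 mol NaHSO₄.
(a) Mass of NaHSO₄: 86.32 × 120.1 = 10,370 g.

(b) Volume: 81,500 US gal × 3.785 L/gal = 308,478 L.
(b) Chlorine deficit: 9.6 − 0.4 = 9.2 ppm = 9.2 mg/L as Cl₂.
(b) Cl₂ equivalent needed: 9.2 mg/L × 308,478 L = 2,838,000 mg = 2838 g.
(b) Product at 62.9% available chlorine: 2838 / 0.629 = 4512 g.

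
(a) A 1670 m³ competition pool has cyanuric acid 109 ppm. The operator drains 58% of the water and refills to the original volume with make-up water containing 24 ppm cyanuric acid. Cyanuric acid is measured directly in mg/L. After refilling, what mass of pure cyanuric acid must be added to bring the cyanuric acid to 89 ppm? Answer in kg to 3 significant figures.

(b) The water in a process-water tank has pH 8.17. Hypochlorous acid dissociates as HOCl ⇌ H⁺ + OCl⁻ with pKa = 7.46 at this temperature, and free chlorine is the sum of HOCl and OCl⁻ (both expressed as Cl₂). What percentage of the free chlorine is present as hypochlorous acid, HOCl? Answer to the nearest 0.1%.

(a) 48.9 kg; (b) 16.3%

(a) Volume: 1670 m³ = 1,670,000 L.
(a) After draining 58% and refilling: 109 × 0.42 + 24 × 0.58 = 59.7 ppm.
(a) Deficit to target: 89 − 59.7 = 29.3 mg/L.
(a) Mass: 29.3 mg/L × 1,670,000 L = 48,930 g cyanuric acid.

(b) [OCl⁻]/[HOCl] = 10^(pH − pKa) = 10^(8.17 − 7.46) = 10^0.71 = 5.129.
(b) Fraction as HOCl = 1 / (1 + 5.129) = 0.1632.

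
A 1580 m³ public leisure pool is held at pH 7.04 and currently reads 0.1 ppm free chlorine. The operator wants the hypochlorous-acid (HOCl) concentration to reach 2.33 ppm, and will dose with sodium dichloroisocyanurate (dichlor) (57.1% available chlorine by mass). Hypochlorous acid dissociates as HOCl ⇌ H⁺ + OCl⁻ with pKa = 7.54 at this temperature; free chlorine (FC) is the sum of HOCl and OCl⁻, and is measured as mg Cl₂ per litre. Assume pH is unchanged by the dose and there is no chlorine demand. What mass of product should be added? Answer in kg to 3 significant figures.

Volume: 1580 m³ = 1,580,000 L.
[OCl⁻]/[HOCl] = 10^(pH − pKa) = 10^(7.04 − 7.54) = 0.3162; fraction as HOCl = 1/(1 + 0.3162) = 0.7597.
Free chlorine required for 2.33 ppm HOCl: 2.33 / 0.7597 = 3.067 ppm.
FC to add: 3.067 − 0.1 = 2.967 mg/L as Cl₂.
Cl₂ equivalent: 2.967 mg/L × 1,580,000 L = 4688 g.
Product at 57.1% available Cl: 4688 / 0.571 = 8209 g.

8.21 kg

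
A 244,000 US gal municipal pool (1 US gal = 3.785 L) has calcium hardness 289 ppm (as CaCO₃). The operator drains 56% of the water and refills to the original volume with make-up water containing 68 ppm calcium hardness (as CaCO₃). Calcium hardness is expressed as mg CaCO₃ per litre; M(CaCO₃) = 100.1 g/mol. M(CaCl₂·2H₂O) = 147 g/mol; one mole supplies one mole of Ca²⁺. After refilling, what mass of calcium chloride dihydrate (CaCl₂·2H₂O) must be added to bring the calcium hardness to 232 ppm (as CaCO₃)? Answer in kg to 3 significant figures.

90.5 kg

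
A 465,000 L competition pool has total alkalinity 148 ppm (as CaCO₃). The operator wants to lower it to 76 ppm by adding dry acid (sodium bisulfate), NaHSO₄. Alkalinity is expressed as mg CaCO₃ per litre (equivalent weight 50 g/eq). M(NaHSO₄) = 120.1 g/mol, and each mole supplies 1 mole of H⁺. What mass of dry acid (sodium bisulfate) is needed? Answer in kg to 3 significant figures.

80.4 kg

Alkalinity to neutralize: (148 − 76) = 72 mg/L as CaCO₃ × 465,000 L = 33,480 g as CaCO₃.
Equivalents of H⁺ required: 33,480 ÷ 50 g/eq = 669.6 eq = 669.6 mol NaHSO₄.
Mass of NaHSO₄: 669.6 × 120.1 = 80,420 g.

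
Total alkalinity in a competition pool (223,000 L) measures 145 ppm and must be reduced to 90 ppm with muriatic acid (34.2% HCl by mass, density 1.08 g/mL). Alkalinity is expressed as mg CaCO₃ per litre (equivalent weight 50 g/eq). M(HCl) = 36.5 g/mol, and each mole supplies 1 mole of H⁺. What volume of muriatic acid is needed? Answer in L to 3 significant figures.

24.2 L

Alkalinity to neutralize: (145 − 90) = 55 mg/L as CaCO₃ × 223,000 L = 12,260 g as CaCO₃.
Equivalents of H⁺ required: 12,260 ÷ 50 g/eq = 245.3 eq = 245.3 mol HCl.
Mass of HCl: 245.3 × 36.5 = 8953 g.
Mass of 34.2% solution: 8953 / 0.342 = 26,180 g.
Volume: 26,180 g ÷ 1.08 g/mL = 24,240 mL.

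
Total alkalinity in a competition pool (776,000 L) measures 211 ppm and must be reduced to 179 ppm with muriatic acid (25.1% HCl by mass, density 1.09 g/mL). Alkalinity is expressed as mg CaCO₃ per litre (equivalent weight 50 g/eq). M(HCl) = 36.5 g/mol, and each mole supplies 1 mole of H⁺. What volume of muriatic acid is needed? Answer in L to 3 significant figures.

Alkalinity to neutralize: (211 − 179) = 32 mg/L as CaCO₃ × 776,000 L = 24,830 g as CaCO₃.
Equivalents of H⁺ required: 24,830 ÷ 50 g/eq = 496.6 eq = 496.6 mol HCl.
Mass of HCl: 496.6 × 36.5 = 18,130 g.
Mass of 25.1% solution: 18,130 / 0.251 = 72,220 g.
Volume: 72,220 g ÷ 1.09 g/mL = 66,260 mL.

66.3 L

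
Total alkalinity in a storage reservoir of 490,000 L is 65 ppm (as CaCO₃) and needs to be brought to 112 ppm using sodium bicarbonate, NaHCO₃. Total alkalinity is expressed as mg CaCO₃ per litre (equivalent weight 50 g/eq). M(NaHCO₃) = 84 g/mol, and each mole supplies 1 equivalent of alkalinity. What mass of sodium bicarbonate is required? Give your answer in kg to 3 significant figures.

38.7 kg

Alkalinity to add: (112 − 65) = 47 mg/L as CaCO₃ × 490,000 L = 23,030 g as CaCO₃.
Equivalents: 23,030 g ÷ 50 g/eq = 460.6 eq.
NaHCO₃ supplies 1 eq per mole → 460.6 mol.
Mass: 460.6 mol × 84 g/mol = 38,690 g.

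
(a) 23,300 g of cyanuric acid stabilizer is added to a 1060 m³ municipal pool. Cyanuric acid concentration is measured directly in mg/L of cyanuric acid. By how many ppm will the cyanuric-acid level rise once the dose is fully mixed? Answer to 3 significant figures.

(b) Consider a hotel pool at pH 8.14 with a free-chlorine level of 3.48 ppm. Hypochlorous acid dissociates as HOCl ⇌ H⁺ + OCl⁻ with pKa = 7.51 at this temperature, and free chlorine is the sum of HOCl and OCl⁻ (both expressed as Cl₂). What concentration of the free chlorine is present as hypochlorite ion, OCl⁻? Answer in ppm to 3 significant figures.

(a) 22.0 ppm; (b) 2.82 ppm

(a) Volume: 1060 m³ = 1,060,000 L.
(a) Rise: 23,300 g / 1,060,000 L × 1000 = 21.98 mg/L.

(b) [OCl⁻]/[HOCl] = 10^(pH − pKa) = 10^(8.14 − 7.51) = 10^0.63 = 4.266.
(b) Fraction as HOCl = 1 / (1 + 4.266) = 0.1899.
(b) OCl⁻ = (1 − 0.1899) × 3.48 ppm = 2.819 ppm.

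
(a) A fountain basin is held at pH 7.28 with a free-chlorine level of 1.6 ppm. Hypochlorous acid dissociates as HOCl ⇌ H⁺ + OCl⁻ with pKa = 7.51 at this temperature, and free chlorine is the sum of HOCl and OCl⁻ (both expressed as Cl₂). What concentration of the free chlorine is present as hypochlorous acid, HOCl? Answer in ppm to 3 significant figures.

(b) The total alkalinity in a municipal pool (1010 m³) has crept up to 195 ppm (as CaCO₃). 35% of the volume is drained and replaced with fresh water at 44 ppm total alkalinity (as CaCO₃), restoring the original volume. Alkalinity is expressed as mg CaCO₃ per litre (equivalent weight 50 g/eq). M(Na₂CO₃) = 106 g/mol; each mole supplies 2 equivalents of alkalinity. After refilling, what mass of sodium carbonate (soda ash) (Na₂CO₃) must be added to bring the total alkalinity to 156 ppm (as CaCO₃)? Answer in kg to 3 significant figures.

(a) 1.01 ppm; (b) 14.8 kg

(a) [OCl⁻]/[HOCl] = 10^(pH − pKa) = 10^(7.28 − 7.51) = 10^-0.23 = 0.5888.
(a) Fraction as HOCl = 1 / (1 + 0.5888) = 0.6294.
(a) HOCl = 0.6294 × 1.6 ppm = 1.007 ppm.

(b) Volume: 1010 m³ = 1,010,000 L.
(b) After draining 35% and refilling: 195 × 0.65 + 44 × 0.35 = 142.15 ppm.
(b) Deficit to target: 156 − 142.15 = 13.85 mg/L.
(b) As CaCO₃: 13.85 mg/L × 1,010,000 L = 13,990 g; ÷ 50 g/eq ÷ 2 = 139.9 mol Na₂CO₃.
(b) Mass: 139.9 × 106 = 14,830 g.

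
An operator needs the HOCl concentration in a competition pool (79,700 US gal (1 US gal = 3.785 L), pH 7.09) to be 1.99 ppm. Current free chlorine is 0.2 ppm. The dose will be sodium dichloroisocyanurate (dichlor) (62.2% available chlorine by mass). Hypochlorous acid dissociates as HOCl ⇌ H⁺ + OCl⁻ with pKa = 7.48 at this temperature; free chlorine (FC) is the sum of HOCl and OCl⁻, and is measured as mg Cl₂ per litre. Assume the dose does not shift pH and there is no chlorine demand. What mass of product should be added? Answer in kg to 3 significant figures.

1.26 kg

Volume: 79,700 US gal × 3.785 L/gal = 301,664 L.
[OCl⁻]/[HOCl] = 10^(pH − pKa) = 10^(7.09 − 7.48) = 0.4074; fraction as HOCl = 1/(1 + 0.4074) = 0.7105.
Free chlorine required for 1.99 ppm HOCl: 1.99 / 0.7105 = 2.801 ppm.
FC to add: 2.801 − 0.2 = 2.601 mg/L as Cl₂.
Cl₂ equivalent: 2.601 mg/L × 301,664 L = 784.5 g.
Product at 62.2% available Cl: 784.5 / 0.622 = 1261 g.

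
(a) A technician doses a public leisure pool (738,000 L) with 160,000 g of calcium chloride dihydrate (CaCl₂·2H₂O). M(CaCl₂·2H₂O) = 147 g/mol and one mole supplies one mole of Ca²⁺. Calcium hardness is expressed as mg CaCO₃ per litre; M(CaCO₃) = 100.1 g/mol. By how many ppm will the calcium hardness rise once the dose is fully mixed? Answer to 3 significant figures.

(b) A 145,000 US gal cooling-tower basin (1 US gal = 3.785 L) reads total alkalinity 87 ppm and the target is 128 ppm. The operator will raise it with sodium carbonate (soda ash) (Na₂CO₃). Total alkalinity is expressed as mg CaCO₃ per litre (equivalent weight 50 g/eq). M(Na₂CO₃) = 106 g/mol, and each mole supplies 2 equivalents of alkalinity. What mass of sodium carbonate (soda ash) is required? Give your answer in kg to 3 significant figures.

(a) Moles of Ca²⁺: 160,000 g ÷ 147 g/mol = 1088 mol.
(a) As CaCO₃: 1088 mol × 100.1 g/mol = 109,000 g.
(a) Rise: 109,000 g / 738,000 L × 1000 = 147.6 mg/L.

(b) Volume: 145,000 US gal × 3.785 L/gal = 548,825 L.
(b) Alkalinity to add: (128 − 87) = 41 mg/L as CaCO₃ × 548,825 L = 22,500 g as CaCO₃.
(b) Equivalents: 22,500 g ÷ 50 g/eq = 450 eq.
(b) Each mole of Na₂CO₃ supplies 2 eq, so 450 / 2 = 225 mol.
(b) Mass: 225 mol × 106 g/mol = 23,850 g.

(a) 148 ppm; (b) 23.9 kg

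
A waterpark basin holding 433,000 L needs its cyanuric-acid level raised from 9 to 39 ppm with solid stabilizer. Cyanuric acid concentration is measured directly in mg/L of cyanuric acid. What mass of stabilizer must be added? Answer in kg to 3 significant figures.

13.0 kg

CYA to add: (39 − 9) = 30 mg/L × 433,000 L = 12,990 g cyanuric acid.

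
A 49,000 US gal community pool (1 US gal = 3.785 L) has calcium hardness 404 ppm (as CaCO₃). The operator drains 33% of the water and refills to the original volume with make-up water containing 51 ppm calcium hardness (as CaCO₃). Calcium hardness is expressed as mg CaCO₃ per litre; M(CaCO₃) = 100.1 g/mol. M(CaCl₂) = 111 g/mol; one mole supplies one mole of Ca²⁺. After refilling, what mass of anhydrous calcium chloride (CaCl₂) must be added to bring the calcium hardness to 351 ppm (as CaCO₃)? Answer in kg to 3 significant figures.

13.1 kg

Volume: 49,000 US gal × 3.785 L/gal = 185,465 L.
After draining 33% and refilling: 404 × 0.67 + 51 × 0.33 = 287.51 ppm.
Deficit to target: 351 − 287.51 = 63.49 mg/L.
As CaCO₃: 63.49 mg/L × 185,465 L = 11,780 g; ÷ 100.1 = 117.6 mol Ca²⁺.
Mass: 117.6 × 111 = 13,060 g.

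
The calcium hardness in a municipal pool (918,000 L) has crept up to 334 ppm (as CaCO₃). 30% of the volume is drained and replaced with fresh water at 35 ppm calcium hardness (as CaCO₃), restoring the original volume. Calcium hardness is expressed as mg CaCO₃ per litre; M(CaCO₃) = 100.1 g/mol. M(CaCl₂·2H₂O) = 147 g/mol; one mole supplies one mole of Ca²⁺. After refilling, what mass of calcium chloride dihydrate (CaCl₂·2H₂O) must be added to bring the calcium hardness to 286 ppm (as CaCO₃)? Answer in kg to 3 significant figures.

56.2 kg

After draining 30% and refilling: 334 × 0.70 + 35 × 0.30 = 244.3 ppm.
Deficit to target: 286 − 244.3 = 41.7 mg/L.
As CaCO₃: 41.7 mg/L × 918,000 L = 38,280 g; ÷ 100.1 = 382.4 mol Ca²⁺.
Mass: 382.4 × 147 = 56,220 g.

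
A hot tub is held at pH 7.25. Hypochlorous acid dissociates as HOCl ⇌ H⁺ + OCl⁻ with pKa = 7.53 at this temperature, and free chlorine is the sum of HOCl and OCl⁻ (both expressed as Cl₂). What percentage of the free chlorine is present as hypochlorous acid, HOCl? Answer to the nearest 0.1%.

65.6%

[OCl⁻]/[HOCl] = 10^(pH − pKa) = 10^(7.25 − 7.53) = 10^-0.28 = 0.5248.
Fraction as HOCl = 1 / (1 + 0.5248) = 0.6558.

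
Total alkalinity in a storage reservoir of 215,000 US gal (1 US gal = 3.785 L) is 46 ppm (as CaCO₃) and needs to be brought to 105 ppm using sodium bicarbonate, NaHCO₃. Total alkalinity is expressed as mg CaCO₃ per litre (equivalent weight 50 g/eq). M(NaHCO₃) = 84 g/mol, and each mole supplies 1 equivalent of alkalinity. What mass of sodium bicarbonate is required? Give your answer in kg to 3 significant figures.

Volume: 215,000 US gal × 3.785 L/gal = 813,775 L.
Alkalinity to add: (105 − 46) = 59 mg/L as CaCO₃ × 813,775 L = 48,010 g as CaCO₃.
Equivalents: 48,010 g ÷ 50 g/eq = 960.3 eq.
NaHCO₃ supplies 1 eq per mole → 960.3 mol.
Mass: 960.3 mol × 84 g/mol = 80,660 g.

80.7 kg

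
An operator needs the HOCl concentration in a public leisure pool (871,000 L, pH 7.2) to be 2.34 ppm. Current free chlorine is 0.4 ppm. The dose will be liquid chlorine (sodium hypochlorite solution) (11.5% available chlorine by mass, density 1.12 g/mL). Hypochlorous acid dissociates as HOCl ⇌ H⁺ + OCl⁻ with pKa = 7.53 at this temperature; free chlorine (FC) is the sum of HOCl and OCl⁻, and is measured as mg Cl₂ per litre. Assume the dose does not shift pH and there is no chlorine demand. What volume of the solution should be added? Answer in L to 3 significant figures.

[OCl⁻]/[HOCl] = 10^(pH − pKa) = 10^(7.2 − 7.53) = 0.4677; fraction as HOCl = 1/(1 + 0.4677) = 0.6813.
Free chlorine required for 2.34 ppm HOCl: 2.34 / 0.6813 = 3.435 ppm.
FC to add: 3.435 − 0.4 = 3.035 mg/L as Cl₂.
Cl₂ equivalent: 3.035 mg/L × 871,000 L = 2643 g.
Product at 11.5% available Cl: 2643 / 0.115 = 22,980 g.
Volume: 22,980 g ÷ 1.12 g/mL = 20,520 mL.

20.5 L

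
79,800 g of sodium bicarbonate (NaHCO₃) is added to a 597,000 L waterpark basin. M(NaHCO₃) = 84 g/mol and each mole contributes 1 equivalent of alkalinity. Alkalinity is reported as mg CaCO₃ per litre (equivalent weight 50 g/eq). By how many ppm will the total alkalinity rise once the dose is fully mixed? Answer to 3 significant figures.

Moles of NaHCO₃: 79,800 g ÷ 84 g/mol = 950 mol → 950 eq of alkalinity.
As CaCO₃: 950 eq × 50 g/eq = 47,500 g.
Rise: 47,500 g / 597,000 L × 1000 = 79.56 mg/L.

79.6 ppm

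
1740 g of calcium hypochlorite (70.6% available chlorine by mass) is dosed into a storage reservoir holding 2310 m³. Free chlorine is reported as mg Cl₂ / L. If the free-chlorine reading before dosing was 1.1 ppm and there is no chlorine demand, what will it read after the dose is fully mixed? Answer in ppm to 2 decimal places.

Volume: 2310 m³ = 2,310,000 L.
Available chlorine delivered: 1740 g × 0.706 = 1228 g as Cl₂.
Concentration rise: 1228 g / 2,310,000 L = 0.5318 mg/L = 0.53 ppm.
Final FC: 1.1 + 0.53 = 1.63 ppm.

1.63 ppm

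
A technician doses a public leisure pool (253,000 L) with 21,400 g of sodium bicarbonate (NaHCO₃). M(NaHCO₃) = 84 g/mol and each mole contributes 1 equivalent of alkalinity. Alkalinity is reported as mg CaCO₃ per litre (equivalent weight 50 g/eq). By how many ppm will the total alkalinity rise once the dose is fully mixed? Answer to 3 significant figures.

50.3 ppm

Moles of NaHCO₃: 21,400 g ÷ 84 g/mol = 254.8 mol → 254.8 eq of alkalinity.
As CaCO₃: 254.8 eq × 50 g/eq = 12,740 g.
Rise: 12,740 g / 253,000 L × 1000 = 50.35 mg/L.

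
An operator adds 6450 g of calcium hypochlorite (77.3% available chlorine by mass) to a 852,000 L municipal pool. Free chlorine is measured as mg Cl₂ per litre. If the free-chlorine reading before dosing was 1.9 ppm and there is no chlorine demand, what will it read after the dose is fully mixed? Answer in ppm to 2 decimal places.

7.75 ppm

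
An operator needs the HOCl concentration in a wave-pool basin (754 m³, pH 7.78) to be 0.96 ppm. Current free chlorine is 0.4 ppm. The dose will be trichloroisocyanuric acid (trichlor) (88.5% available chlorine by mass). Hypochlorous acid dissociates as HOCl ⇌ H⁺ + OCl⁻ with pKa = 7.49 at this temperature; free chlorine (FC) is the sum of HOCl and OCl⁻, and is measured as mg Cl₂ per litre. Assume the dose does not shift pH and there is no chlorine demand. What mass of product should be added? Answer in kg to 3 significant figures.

Volume: 754 m³ = 754,000 L.
[OCl⁻]/[HOCl] = 10^(pH − pKa) = 10^(7.78 − 7.49) = 1.95; fraction as HOCl = 1/(1 + 1.95) = 0.339.
Free chlorine required for 0.96 ppm HOCl: 0.96 / 0.339 = 2.832 ppm.
FC to add: 2.832 − 0.4 = 2.432 mg/L as Cl₂.
Cl₂ equivalent: 2.432 mg/L × 754,000 L = 1834 g.
Product at 88.5% available Cl: 1834 / 0.885 = 2072 g.

2.07 kg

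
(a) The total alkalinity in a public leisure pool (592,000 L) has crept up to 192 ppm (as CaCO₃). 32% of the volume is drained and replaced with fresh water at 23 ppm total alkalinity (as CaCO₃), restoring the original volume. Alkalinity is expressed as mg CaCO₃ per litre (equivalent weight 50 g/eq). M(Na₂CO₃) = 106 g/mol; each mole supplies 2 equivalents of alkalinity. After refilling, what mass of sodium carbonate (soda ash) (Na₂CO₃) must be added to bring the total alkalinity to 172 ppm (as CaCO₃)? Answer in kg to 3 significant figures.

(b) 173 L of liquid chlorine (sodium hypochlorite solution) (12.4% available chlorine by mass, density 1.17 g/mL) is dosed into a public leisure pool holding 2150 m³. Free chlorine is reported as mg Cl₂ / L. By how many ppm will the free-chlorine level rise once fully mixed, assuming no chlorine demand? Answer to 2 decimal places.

(a) After draining 32% and refilling: 192 × 0.68 + 23 × 0.32 = 137.92 ppm.
(a) Deficit to target: 172 − 137.92 = 34.08 mg/L.
(a) As CaCO₃: 34.08 mg/L × 592,000 L = 20,180 g; ÷ 50 g/eq ÷ 2 = 201.8 mol Na₂CO₃.
(a) Mass: 201.8 × 106 = 21,390 g.

(b) Volume: 2150 m³ = 2,150,000 L.
(b) Mass of solution: 173 L × 1000 mL/L × 1.17 g/mL = 202,400 g.
(b) Available chlorine delivered: 202,400 g × 0.124 = 25,100 g as Cl₂.
(b) Concentration rise: 25,100 g / 2,150,000 L = 11.67 mg/L = 11.67 ppm.

(a) 21.4 kg; (b) 11.67 ppm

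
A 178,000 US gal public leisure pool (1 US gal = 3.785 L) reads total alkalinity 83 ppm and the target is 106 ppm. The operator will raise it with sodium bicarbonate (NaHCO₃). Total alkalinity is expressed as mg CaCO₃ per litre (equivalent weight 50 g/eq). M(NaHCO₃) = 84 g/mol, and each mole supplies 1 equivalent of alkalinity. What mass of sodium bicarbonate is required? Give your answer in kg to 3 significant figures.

Volume: 178,000 US gal × 3.785 L/gal = 673,730 L.
Alkalinity to add: (106 − 83) = 23 mg/L as CaCO₃ × 673,730 L = 15,500 g as CaCO₃.
Equivalents: 15,500 g ÷ 50 g/eq = 309.9 eq.
NaHCO₃ supplies 1 eq per mole → 309.9 mol.
Mass: 309.9 mol × 84 g/mol = 26,030 g.

26.0 kg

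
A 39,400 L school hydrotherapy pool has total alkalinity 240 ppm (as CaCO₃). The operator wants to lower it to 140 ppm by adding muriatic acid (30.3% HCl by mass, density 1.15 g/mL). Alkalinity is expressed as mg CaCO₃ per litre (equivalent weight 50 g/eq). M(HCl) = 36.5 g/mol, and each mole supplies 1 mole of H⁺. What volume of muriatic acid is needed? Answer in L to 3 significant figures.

8.25 L

Alkalinity to neutralize: (240 − 140) = 100 mg/L as CaCO₃ × 39,400 L = 3940 g as CaCO₃.
Equivalents of H⁺ required: 3940 ÷ 50 g/eq = 78.8 eq = 78.8 mol HCl.
Mass of HCl: 78.8 × 36.5 = 2876 g.
Mass of 30.3% solution: 2876 / 0.303 = 9492 g.
Volume: 9492 g ÷ 1.15 g/mL = 8254 mL.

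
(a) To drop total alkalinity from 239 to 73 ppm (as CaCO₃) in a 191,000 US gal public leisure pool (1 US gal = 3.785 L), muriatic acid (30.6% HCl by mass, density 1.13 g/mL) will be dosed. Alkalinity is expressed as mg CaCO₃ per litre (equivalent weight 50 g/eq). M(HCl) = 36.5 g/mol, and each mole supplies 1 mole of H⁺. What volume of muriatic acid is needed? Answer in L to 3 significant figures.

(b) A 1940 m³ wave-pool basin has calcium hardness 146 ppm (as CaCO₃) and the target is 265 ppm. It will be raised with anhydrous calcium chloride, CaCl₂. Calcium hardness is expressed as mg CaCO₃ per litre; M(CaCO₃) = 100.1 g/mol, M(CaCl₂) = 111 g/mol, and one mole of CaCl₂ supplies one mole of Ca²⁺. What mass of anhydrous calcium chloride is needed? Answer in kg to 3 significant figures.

(a) 253 L; (b) 256 kg

(a) Volume: 191,000 US gal × 3.785 L/gal = 722,935 L.
(a) Alkalinity to neutralize: (239 − 73) = 166 mg/L as CaCO₃ × 722,935 L = 120,000 g as CaCO₃.
(a) Equivalents of H⁺ required: 120,000 ÷ 50 g/eq = 2400 eq = 2400 mol HCl.
(a) Mass of HCl: 2400 × 36.5 = 87,610 g.
(a) Mass of 30.6% solution: 87,610 / 0.306 = 286,300 g.
(a) Volume: 286,300 g ÷ 1.13 g/mL = 253,400 mL.

(b) Volume: 1940 m³ = 1,940,000 L.
(b) Hardness to add: (265 − 146) = 119 mg/L as CaCO₃ × 1,940,000 L = 230,900 g as CaCO₃.
(b) Moles of Ca²⁺ (1 mol Ca²⁺ ≡ 1 mol CaCO₃): 230,900 / 100.1 g/mol = 2306 mol.
(b) Mass of CaCl₂: 2306 × 111 = 256,000 g.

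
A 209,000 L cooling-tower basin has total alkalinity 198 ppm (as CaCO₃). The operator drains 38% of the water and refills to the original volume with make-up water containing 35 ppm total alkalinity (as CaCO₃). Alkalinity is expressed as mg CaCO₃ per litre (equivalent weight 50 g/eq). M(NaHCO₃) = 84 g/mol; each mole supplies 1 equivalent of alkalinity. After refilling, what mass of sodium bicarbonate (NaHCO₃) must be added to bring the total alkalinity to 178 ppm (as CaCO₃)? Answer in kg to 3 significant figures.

14.7 kg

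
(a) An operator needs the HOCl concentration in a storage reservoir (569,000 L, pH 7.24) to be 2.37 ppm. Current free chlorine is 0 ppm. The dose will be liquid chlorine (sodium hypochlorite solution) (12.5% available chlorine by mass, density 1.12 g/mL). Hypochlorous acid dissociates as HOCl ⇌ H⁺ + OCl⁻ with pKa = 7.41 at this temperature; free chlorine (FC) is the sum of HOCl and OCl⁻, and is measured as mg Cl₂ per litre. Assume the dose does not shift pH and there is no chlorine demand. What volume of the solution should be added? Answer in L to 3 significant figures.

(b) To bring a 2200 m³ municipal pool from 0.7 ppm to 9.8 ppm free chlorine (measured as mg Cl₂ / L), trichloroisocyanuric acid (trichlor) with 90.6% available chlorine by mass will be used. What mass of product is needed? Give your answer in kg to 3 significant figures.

(a) [OCl⁻]/[HOCl] = 10^(pH − pKa) = 10^(7.24 − 7.41) = 0.6761; fraction as HOCl = 1/(1 + 0.6761) = 0.5966.
(a) Free chlorine required for 2.37 ppm HOCl: 2.37 / 0.5966 = 3.972 ppm.
(a) FC to add: 3.972 − 0 = 3.972 mg/L as Cl₂.
(a) Cl₂ equivalent: 3.972 mg/L × 569,000 L = 2260 g.
(a) Product at 12.5% available Cl: 2260 / 0.125 = 18,080 g.
(a) Volume: 18,080 g ÷ 1.12 g/mL = 16,140 mL.

(b) Volume: 2200 m³ = 2,200,000 L.
(b) Chlorine deficit: 9.8 − 0.7 = 9.1 ppm = 9.1 mg/L as Cl₂.
(b) Cl₂ equivalent needed: 9.1 mg/L × 2,200,000 L = 20,020,000 mg = 20,020 g.
(b) Product at 90.6% available chlorine: 20,020 / 0.906 = 22,100 g.

(a) 16.1 L; (b) 22.1 kg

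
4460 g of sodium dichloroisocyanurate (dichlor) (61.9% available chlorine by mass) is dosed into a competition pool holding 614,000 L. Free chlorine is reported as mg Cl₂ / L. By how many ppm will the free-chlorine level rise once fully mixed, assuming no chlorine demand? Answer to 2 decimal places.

4.50 ppm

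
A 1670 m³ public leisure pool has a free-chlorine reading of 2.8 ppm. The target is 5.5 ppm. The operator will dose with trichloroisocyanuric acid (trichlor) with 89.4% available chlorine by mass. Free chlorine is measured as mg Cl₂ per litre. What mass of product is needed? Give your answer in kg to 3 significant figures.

Volume: 1670 m³ = 1,670,000 L.
Chlorine deficit: 5.5 − 2.8 = 2.7 ppm = 2.7 mg/L as Cl₂.
Cl₂ equivalent needed: 2.7 mg/L × 1,670,000 L = 4,509,000 mg = 4509 g.
Product at 89.4% available chlorine: 4509 / 0.894 = 5044 g.

5.04 kg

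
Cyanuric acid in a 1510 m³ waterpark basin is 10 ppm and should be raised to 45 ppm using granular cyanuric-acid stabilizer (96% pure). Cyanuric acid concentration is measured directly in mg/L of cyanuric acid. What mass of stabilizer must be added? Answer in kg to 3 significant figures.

55.1 kg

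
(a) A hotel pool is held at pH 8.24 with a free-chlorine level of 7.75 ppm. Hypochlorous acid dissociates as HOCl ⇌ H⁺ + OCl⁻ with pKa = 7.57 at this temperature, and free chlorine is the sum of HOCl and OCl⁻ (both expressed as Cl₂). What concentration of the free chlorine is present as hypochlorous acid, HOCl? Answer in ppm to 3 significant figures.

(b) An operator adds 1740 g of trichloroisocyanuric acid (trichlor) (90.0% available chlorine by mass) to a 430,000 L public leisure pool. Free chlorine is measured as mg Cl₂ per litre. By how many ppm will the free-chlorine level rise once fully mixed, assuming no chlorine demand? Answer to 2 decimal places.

(a) 1.37 ppm; (b) 3.64 ppm

(a) [OCl⁻]/[HOCl] = 10^(pH − pKa) = 10^(8.24 − 7.57) = 10^0.67 = 4.677.
(a) Fraction as HOCl = 1 / (1 + 4.677) = 0.1761.
(a) HOCl = 0.1761 × 7.75 ppm = 1.365 ppm.

(b) Available chlorine delivered: 1740 g × 0.9 = 1566 g as Cl₂.
(b) Concentration rise: 1566 g / 430,000 L = 3.642 mg/L = 3.64 ppm.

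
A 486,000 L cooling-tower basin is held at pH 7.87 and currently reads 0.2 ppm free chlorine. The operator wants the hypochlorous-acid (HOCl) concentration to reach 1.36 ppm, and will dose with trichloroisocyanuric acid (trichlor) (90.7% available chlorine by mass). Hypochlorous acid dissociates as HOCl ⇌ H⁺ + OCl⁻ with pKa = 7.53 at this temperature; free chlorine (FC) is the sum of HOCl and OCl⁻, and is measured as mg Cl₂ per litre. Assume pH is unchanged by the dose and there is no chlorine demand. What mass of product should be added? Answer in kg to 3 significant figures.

2.22 kg

[OCl⁻]/[HOCl] = 10^(pH − pKa) = 10^(7.87 − 7.53) = 2.188; fraction as HOCl = 1/(1 + 2.188) = 0.3137.
Free chlorine required for 1.36 ppm HOCl: 1.36 / 0.3137 = 4.335 ppm.
FC to add: 4.335 − 0.2 = 4.135 mg/L as Cl₂.
Cl₂ equivalent: 4.135 mg/L × 486,000 L = 2010 g.
Product at 90.7% available Cl: 2010 / 0.907 = 2216 g.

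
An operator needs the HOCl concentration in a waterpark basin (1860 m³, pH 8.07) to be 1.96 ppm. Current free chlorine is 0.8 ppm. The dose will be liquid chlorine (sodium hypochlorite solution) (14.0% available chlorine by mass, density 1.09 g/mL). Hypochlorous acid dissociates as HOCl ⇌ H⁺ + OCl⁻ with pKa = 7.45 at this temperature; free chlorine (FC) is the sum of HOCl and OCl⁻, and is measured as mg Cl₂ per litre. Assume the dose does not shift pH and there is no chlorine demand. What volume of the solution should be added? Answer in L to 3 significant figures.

Volume: 1860 m³ = 1,860,000 L.
[OCl⁻]/[HOCl] = 10^(pH − pKa) = 10^(8.07 − 7.45) = 4.169; fraction as HOCl = 1/(1 + 4.169) = 0.1935.
Free chlorine required for 1.96 ppm HOCl: 1.96 / 0.1935 = 10.13 ppm.
FC to add: 10.13 − 0.8 = 9.331 mg/L as Cl₂.
Cl₂ equivalent: 9.331 mg/L × 1,860,000 L = 17,350 g.
Product at 14.0% available Cl: 17,350 / 0.14 = 124,000 g.
Volume: 124,000 g ÷ 1.09 g/mL = 113,700 mL.

114 L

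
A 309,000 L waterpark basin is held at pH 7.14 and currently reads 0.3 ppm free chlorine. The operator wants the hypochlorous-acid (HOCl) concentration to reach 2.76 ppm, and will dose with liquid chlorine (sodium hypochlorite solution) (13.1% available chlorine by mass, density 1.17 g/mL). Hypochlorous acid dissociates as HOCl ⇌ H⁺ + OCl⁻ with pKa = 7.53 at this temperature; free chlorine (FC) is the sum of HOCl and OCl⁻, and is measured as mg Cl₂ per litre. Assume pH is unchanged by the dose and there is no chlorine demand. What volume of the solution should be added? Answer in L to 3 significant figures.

[OCl⁻]/[HOCl] = 10^(pH − pKa) = 10^(7.14 − 7.53) = 0.4074; fraction as HOCl = 1/(1 + 0.4074) = 0.7105.
Free chlorine required for 2.76 ppm HOCl: 2.76 / 0.7105 = 3.884 ppm.
FC to add: 3.884 − 0.3 = 3.584 mg/L as Cl₂.
Cl₂ equivalent: 3.584 mg/L × 309,000 L = 1108 g.
Product at 13.1% available Cl: 1108 / 0.131 = 8455 g.
Volume: 8455 g ÷ 1.17 g/mL = 7226 mL.

7.23 L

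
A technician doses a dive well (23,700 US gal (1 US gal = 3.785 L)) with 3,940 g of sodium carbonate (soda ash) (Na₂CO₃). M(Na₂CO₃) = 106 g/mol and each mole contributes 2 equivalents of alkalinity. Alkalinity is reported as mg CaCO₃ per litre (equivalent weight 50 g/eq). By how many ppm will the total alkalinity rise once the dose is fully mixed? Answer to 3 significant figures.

Volume: 23,700 US gal × 3.785 L/gal = 89,704 L.
Moles of Na₂CO₃: 3,940 g ÷ 106 g/mol = 37.17 mol → 74.34 eq of alkalinity.
As CaCO₃: 74.34 eq × 50 g/eq = 3717 g.
Rise: 3717 g / 89,704 L × 1000 = 41.44 mg/L.

41.4 ppm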